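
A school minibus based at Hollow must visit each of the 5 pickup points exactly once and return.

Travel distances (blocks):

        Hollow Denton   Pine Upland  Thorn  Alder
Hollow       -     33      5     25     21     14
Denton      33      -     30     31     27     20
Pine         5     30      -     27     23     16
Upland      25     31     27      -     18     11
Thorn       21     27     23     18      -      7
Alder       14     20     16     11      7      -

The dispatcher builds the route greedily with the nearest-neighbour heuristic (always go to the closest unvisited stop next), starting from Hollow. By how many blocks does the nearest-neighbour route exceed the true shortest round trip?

From Hollow: Pine=5, Alder=14, Thorn=21, Upland=25, Denton=33 → choose Pine (5).
From Pine: Alder=16, Thorn=23, Upland=27, Denton=30 → choose Alder (16).
From Alder: Thorn=7, Upland=11, Denton=20 → choose Thorn (7).
From Thorn: Upland=18, Denton=27 → choose Upland (18).
From Upland: Denton=31 → choose Denton (31).
NN route Hollow → Pine → Alder → Thorn → Upland → Denton → Hollow costs 110.
Optimal: Hollow → Pine → Denton → Upland → Thorn → Alder → Hollow costs 105 (by enumerating all 60 distinct tours).
Excess = 110 − 105 = 5.

5 blocks longer than the optimal tour.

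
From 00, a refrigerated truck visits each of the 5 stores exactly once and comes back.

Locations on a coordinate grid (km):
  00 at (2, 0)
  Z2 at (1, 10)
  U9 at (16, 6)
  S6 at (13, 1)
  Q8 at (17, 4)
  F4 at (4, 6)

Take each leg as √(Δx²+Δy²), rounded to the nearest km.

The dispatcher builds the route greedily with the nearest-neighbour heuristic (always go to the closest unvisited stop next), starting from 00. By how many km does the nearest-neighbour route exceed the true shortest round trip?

From 00: F4=6, Z2=10, S6=11, U9=15, Q8=16 → choose F4 (6).
From F4: Z2=5, S6=10, U9=12, Q8=13 → choose Z2 (5).
From Z2: S6=15, U9=16, Q8=17 → choose S6 (15).
From S6: Q8=5, U9=6 → choose Q8 (5).
From Q8: U9=2 → choose U9 (2).
NN route 00 → F4 → Z2 → S6 → Q8 → U9 → 00 costs 48.
Optimal: 00 → Z2 → F4 → U9 → Q8 → S6 → 00 costs 45 (by enumerating all 60 distinct tours).
Excess = 48 − 45 = 3.

3 km longer than the optimal tour.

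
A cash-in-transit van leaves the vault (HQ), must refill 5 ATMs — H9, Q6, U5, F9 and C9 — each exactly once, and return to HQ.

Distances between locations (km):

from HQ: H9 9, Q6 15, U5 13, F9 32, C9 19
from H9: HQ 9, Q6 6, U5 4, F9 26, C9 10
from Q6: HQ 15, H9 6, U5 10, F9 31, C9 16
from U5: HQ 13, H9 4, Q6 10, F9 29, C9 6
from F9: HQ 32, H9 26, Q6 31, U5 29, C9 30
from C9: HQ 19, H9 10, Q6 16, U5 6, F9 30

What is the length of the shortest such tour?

Minimum total distance: 93 km.

With 5 stops there are 5!/2 = 60 distinct round trips (a route and its reverse cost the same).
HQ - H9 - Q6 - U5 - F9 - C9 - HQ: 9+6+10+29+30+19 = 103
HQ - H9 - Q6 - U5 - C9 - F9 - HQ: 9+6+10+6+30+32 = 93
HQ - H9 - Q6 - F9 - U5 - C9 - HQ: 9+6+31+29+6+19 = 100
HQ - H9 - Q6 - F9 - C9 - U5 - HQ: 9+6+31+30+6+13 = 95
HQ - H9 - Q6 - C9 - U5 - F9 - HQ: 9+6+16+6+29+32 = 98
HQ - H9 - Q6 - C9 - F9 - U5 - HQ: 9+6+16+30+29+13 = 103
HQ - H9 - U5 - Q6 - F9 - C9 - HQ: 9+4+10+31+30+19 = 103
HQ - H9 - U5 - Q6 - C9 - F9 - HQ: 9+4+10+16+30+32 = 101
HQ - H9 - U5 - F9 - Q6 - C9 - HQ: 9+4+29+31+16+19 = 108
HQ - H9 - U5 - F9 - C9 - Q6 - HQ: 9+4+29+30+16+15 = 103
HQ - H9 - U5 - C9 - Q6 - F9 - HQ: 9+4+6+16+31+32 = 98
HQ - H9 - U5 - C9 - F9 - Q6 - HQ: 9+4+6+30+31+15 = 95
HQ - H9 - F9 - Q6 - U5 - C9 - HQ: 9+26+31+10+6+19 = 101
HQ - H9 - F9 - Q6 - C9 - U5 - HQ: 9+26+31+16+6+13 = 101
… (46 more)
The minimum is 93.
One optimal route: HQ → H9 → Q6 → U5 → C9 → F9 → HQ (or its reverse).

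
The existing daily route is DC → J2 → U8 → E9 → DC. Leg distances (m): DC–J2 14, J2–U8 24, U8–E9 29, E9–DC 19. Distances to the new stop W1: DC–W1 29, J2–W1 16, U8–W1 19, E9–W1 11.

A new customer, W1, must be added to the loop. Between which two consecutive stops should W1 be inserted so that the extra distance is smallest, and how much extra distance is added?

Adding 1 m by placing W1 on the U8–E9 leg.

Insertion cost between consecutive stops i–j is d(i,W1) + d(W1,j) − d(i,j):
  between DC and J2: 29 + 16 − 14 = 31
  between J2 and U8: 16 + 19 − 24 = 11
  between U8 and E9: 19 + 11 − 29 = 1
  between E9 and DC: 11 + 29 − 19 = 21
Cheapest insertion is between U8 and E9, adding 1.
New total = 86 + 1 = 87.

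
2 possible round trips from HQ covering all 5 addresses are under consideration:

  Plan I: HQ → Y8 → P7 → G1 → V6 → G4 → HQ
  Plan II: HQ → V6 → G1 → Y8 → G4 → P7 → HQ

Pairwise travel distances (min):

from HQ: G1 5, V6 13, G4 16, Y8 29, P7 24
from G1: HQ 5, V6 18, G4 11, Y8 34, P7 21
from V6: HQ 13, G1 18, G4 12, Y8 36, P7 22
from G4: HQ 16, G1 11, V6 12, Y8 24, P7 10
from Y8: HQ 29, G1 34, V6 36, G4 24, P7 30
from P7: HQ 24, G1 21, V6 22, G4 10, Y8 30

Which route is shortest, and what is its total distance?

123 min — Plan II is the shortest.

Plan I: 29 + 30 + 21 + 18 + 12 + 16 = 126
Plan II: 13 + 18 + 34 + 24 + 10 + 24 = 123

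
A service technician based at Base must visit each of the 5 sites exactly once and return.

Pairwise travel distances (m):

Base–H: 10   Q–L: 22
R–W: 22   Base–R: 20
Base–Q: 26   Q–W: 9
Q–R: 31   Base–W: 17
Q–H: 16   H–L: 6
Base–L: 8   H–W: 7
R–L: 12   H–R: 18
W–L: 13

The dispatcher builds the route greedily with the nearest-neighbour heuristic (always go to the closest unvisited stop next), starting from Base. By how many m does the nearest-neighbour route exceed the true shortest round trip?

Base: L=8, H=10, W=17, R=20, Q=26 ⇒ L
L: H=6, R=12, W=13, Q=22 ⇒ H
H: W=7, Q=16, R=18 ⇒ W
W: Q=9, R=22 ⇒ Q
Q: R=31 ⇒ R
NN route Base → L → H → W → Q → R → Base costs 81.
Optimal: Base → H → Q → W → R → L → Base costs 77 (by enumerating all 60 distinct tours).
Excess = 81 − 77 = 4.

Excess over optimum: 4 m.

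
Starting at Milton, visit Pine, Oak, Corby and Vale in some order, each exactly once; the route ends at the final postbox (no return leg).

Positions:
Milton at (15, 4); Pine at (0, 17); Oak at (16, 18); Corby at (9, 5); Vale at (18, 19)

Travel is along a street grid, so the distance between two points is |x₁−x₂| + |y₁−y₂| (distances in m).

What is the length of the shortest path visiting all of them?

Shortest open route: 48 m.

There are 4! = 24 possible orderings.
Milton→Pine→Oak→Corby→Vale: 28+17+20+23 = 88
Milton→Pine→Oak→Vale→Corby: 28+17+3+23 = 71
Milton→Pine→Corby→Oak→Vale: 28+21+20+3 = 72
Milton→Pine→Corby→Vale→Oak: 28+21+23+3 = 75
Milton→Pine→Vale→Oak→Corby: 28+20+3+20 = 71
Milton→Pine→Vale→Corby→Oak: 28+20+23+20 = 91
Milton→Oak→Pine→Corby→Vale: 15+17+21+23 = 76
Milton→Oak→Pine→Vale→Corby: 15+17+20+23 = 75
Milton→Oak→Corby→Pine→Vale: 15+20+21+20 = 76
Milton→Oak→Corby→Vale→Pine: 15+20+23+20 = 78
Milton→Oak→Vale→Pine→Corby: 15+3+20+21 = 59
Milton→Oak→Vale→Corby→Pine: 15+3+23+21 = 62
Milton→Corby→Pine→Oak→Vale: 7+21+17+3 = 48
Milton→Corby→Pine→Vale→Oak: 7+21+20+3 = 51
… (10 more)
The minimum is 48.
One shortest path: Milton → Corby → Pine → Oak → Vale.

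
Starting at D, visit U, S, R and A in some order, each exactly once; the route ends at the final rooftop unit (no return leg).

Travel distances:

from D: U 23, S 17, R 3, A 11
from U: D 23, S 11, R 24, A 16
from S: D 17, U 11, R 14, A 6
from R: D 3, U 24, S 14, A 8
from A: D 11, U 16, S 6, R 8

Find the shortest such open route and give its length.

There are 4! = 24 possible orderings.
D - U - S - R - A: 23+11+14+8 = 56
D - U - S - A - R: 23+11+6+8 = 48
D - U - R - S - A: 23+24+14+6 = 67
D - U - R - A - S: 23+24+8+6 = 61
D - U - A - S - R: 23+16+6+14 = 59
D - U - A - R - S: 23+16+8+14 = 61
D - S - U - R - A: 17+11+24+8 = 60
D - S - U - A - R: 17+11+16+8 = 52
D - S - R - U - A: 17+14+24+16 = 71
D - S - R - A - U: 17+14+8+16 = 55
D - S - A - U - R: 17+6+16+24 = 63
D - S - A - R - U: 17+6+8+24 = 55
D - R - U - S - A: 3+24+11+6 = 44
D - R - U - A - S: 3+24+16+6 = 49
… (10 more)
D - R - A - S - U: 3+8+6+11 = 28  ← best
The minimum is 28.
One shortest path: D → R → A → S → U.

Minimum one-way distance = 28.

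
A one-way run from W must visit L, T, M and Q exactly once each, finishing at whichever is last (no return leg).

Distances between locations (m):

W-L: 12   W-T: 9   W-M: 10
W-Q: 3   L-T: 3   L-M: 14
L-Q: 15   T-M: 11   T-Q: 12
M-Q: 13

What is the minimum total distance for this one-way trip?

30 m — the minimum one-way total.

There are 4! = 24 possible orderings.
W - L - T - M - Q: 12+3+11+13 = 39
W - L - T - Q - M: 12+3+12+13 = 40
W - L - M - T - Q: 12+14+11+12 = 49
W - L - M - Q - T: 12+14+13+12 = 51
W - L - Q - T - M: 12+15+12+11 = 50
W - L - Q - M - T: 12+15+13+11 = 51
W - T - L - M - Q: 9+3+14+13 = 39
W - T - L - Q - M: 9+3+15+13 = 40
W - T - M - L - Q: 9+11+14+15 = 49
W - T - M - Q - L: 9+11+13+15 = 48
W - T - Q - L - M: 9+12+15+14 = 50
W - T - Q - M - L: 9+12+13+14 = 48
W - M - L - T - Q: 10+14+3+12 = 39
W - M - L - Q - T: 10+14+15+12 = 51
… (10 more)
W - Q - M - T - L: 3+13+11+3 = 30  ← best
The minimum is 30.
One shortest path: W → Q → M → T → L.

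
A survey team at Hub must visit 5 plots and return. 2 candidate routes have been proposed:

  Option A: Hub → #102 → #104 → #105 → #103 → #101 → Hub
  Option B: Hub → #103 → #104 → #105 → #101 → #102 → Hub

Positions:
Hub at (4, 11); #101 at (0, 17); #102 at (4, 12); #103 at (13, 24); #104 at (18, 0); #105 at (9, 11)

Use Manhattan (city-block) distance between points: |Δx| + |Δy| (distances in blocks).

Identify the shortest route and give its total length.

Option A: 1 + 26 + 20 + 17 + 20 + 10 = 94
Option B: 22 + 29 + 20 + 15 + 9 + 1 = 96

94 blocks — Option A is the shortest.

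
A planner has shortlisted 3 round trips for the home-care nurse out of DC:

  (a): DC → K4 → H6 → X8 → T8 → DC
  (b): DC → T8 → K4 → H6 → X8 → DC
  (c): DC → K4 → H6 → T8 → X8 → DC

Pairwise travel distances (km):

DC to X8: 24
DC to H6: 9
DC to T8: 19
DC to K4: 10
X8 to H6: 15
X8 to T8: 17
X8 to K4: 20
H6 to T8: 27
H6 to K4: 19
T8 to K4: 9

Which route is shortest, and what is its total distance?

80 km — (a) is the shortest.

(a): 10 + 19 + 15 + 17 + 19 = 80
(b): 19 + 9 + 19 + 15 + 24 = 86
(c): 10 + 19 + 27 + 17 + 24 = 97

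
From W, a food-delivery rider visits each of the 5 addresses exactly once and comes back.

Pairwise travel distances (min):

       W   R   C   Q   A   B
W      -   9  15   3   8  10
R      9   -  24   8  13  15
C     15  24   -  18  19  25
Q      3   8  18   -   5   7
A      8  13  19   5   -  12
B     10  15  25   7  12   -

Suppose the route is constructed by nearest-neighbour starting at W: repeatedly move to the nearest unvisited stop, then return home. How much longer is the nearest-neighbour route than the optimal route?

From W: Q=3, A=8, R=9, B=10, C=15 → choose Q (3).
From Q: A=5, B=7, R=8, C=18 → choose A (5).
From A: B=12, R=13, C=19 → choose B (12).
From B: R=15, C=25 → choose R (15).
From R: C=24 → choose C (24).
NN route W → Q → A → B → R → C → W costs 74.
Optimal: W → R → Q → B → A → C → W costs 70 (by enumerating all 60 distinct tours).
Excess = 74 − 70 = 4.

4 min longer than the optimal tour.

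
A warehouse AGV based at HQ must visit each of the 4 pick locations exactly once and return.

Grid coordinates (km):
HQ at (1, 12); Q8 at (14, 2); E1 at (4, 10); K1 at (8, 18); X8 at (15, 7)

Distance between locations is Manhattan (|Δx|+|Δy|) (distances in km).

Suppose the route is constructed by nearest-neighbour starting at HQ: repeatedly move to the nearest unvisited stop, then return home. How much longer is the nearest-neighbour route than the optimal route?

From HQ: E1=5, K1=13, X8=19, Q8=23 → choose E1 (5).
From E1: K1=12, X8=14, Q8=18 → choose K1 (12).
From K1: X8=18, Q8=22 → choose X8 (18).
From X8: Q8=6 → choose Q8 (6).
NN route HQ → E1 → K1 → X8 → Q8 → HQ costs 64.
Optimal: HQ → E1 → Q8 → X8 → K1 → HQ costs 60 (by enumerating all 12 distinct tours).
Excess = 64 − 60 = 4.

Excess over optimum: 4 km.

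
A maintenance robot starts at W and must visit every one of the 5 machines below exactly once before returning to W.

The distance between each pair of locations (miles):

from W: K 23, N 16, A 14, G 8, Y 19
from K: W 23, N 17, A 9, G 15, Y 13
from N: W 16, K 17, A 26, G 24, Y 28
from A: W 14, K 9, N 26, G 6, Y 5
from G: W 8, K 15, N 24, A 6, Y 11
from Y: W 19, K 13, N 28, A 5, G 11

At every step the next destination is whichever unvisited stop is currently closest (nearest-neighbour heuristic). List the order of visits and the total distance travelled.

At W the remaining stops are G 8, A 14, N 16, Y 19, K 23; go to G.
At G the remaining stops are A 6, Y 11, K 15, N 24; go to A.
At A the remaining stops are Y 5, K 9, N 26; go to Y.
At Y the remaining stops are K 13, N 28; go to K.
At K the remaining stops are N 17; go to N.
Return N→W: 16.
Total = 8 + 6 + 5 + 13 + 17 + 16 = 65.

Nearest-neighbour total = 65 miles; route W → G → A → Y → K → N → W.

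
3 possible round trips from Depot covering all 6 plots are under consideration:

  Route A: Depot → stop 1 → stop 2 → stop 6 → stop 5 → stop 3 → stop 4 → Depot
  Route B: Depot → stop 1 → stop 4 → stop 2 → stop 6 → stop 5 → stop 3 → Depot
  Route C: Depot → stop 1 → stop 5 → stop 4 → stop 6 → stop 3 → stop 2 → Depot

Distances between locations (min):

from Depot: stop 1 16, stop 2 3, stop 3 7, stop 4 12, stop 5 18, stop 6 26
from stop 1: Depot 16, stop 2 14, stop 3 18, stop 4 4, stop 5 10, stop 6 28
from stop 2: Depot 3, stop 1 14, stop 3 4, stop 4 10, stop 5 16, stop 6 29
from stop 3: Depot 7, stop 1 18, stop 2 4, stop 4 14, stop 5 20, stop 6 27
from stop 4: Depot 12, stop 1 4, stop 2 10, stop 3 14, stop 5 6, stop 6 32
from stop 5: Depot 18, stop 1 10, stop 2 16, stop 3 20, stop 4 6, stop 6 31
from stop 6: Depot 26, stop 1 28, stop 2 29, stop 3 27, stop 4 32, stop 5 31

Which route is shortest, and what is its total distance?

Shortest is Route C, total 98 min.

Route A: 16 + 14 + 29 + 31 + 20 + 14 + 12 = 136
Route B: 16 + 4 + 10 + 29 + 31 + 20 + 7 = 117
Route C: 16 + 10 + 6 + 32 + 27 + 4 + 3 = 98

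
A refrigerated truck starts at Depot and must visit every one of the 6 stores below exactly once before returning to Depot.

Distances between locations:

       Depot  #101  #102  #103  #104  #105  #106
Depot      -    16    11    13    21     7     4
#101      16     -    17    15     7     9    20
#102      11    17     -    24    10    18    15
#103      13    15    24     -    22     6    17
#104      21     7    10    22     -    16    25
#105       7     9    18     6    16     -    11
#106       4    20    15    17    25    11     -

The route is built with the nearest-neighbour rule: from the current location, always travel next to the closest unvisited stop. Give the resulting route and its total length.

64 along Depot → #106 → #105 → #103 → #101 → #104 → #102 → Depot.

At Depot the remaining stops are #106 4, #105 7, #102 11, #103 13, #101 16, #104 21; go to #106.
At #106 the remaining stops are #105 11, #102 15, #103 17, #101 20, #104 25; go to #105.
At #105 the remaining stops are #103 6, #101 9, #104 16, #102 18; go to #103.
At #103 the remaining stops are #101 15, #104 22, #102 24; go to #101.
At #101 the remaining stops are #104 7, #102 17; go to #104.
At #104 the remaining stops are #102 10; go to #102.
Return #102→Depot: 11.
Total = 4 + 11 + 6 + 15 + 7 + 10 + 11 = 64.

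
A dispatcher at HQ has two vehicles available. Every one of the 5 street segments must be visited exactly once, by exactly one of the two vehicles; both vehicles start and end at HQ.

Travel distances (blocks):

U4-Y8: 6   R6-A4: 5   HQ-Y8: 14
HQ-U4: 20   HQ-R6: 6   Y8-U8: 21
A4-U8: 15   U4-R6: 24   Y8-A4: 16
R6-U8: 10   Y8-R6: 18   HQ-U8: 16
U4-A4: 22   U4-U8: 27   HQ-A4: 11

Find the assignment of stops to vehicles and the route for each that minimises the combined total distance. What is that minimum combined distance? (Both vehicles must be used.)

Check every non-empty split of the stops between the two vehicles; for each half take its own optimal tour:
  {U4} + {Y8, R6, A4, U8}: 40 + 61 = 101
  {Y8} + {U4, R6, A4, U8}: 28 + 73 = 101
  {U4, Y8} + {R6, A4, U8}: 40 + 42 = 82
  {R6} + {U4, Y8, A4, U8}: 12 + 73 = 85
  {U4, R6} + {Y8, A4, U8}: 50 + 61 = 111
  {Y8, R6} + {U4, A4, U8}: 38 + 73 = 111
  … (15 splits in total)
Best: vehicle 1 HQ → U4 → Y8 → HQ = 40; vehicle 2 HQ → R6 → A4 → U8 → HQ = 42; combined 82.

82 blocks — the smallest possible combined total.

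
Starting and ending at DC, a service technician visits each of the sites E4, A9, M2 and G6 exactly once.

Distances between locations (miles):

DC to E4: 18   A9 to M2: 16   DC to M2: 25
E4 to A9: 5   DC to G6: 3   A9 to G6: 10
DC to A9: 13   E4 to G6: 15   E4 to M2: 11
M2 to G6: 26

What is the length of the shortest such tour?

Minimum total distance: 54 miles.

There are 12 distinct closed tours to check (reversals are equivalent).
DC - E4 - A9 - M2 - G6 - DC: 18+5+16+26+3 = 68
DC - E4 - A9 - G6 - M2 - DC: 18+5+10+26+25 = 84
DC - E4 - M2 - A9 - G6 - DC: 18+11+16+10+3 = 58
DC - E4 - M2 - G6 - A9 - DC: 18+11+26+10+13 = 78
DC - E4 - G6 - A9 - M2 - DC: 18+15+10+16+25 = 84
DC - E4 - G6 - M2 - A9 - DC: 18+15+26+16+13 = 88
DC - A9 - E4 - M2 - G6 - DC: 13+5+11+26+3 = 58
DC - A9 - E4 - G6 - M2 - DC: 13+5+15+26+25 = 84
DC - A9 - M2 - E4 - G6 - DC: 13+16+11+15+3 = 58
DC - A9 - G6 - E4 - M2 - DC: 13+10+15+11+25 = 74
DC - M2 - E4 - A9 - G6 - DC: 25+11+5+10+3 = 54
DC - M2 - A9 - E4 - G6 - DC: 25+16+5+15+3 = 64
The minimum is 54.
One optimal route: DC → M2 → E4 → A9 → G6 → DC (or its reverse).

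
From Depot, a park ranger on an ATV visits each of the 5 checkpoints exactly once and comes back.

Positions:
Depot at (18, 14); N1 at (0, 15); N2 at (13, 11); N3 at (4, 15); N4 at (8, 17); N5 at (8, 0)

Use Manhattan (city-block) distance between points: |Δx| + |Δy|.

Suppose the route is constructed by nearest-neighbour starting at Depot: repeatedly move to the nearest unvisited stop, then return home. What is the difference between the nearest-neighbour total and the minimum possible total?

The nearest-neighbour route is 6 longer than optimal.

From Depot: N2=8, N4=13, N3=15, N1=19, N5=24 → choose N2 (8).
From N2: N4=11, N3=13, N5=16, N1=17 → choose N4 (11).
From N4: N3=6, N1=10, N5=17 → choose N3 (6).
From N3: N1=4, N5=19 → choose N1 (4).
From N1: N5=23 → choose N5 (23).
NN route Depot → N2 → N4 → N3 → N1 → N5 → Depot costs 76.
Optimal: Depot → N1 → N3 → N4 → N5 → N2 → Depot costs 70 (by enumerating all 60 distinct tours).
Excess = 76 − 70 = 6.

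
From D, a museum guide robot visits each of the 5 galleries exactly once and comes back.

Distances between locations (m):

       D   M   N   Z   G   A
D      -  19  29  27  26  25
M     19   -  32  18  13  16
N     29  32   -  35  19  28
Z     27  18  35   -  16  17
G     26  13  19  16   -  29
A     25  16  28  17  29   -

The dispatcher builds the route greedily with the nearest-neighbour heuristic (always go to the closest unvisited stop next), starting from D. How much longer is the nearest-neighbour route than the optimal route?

From D: M=19, A=25, G=26, Z=27, N=29 → choose M (19).
From M: G=13, A=16, Z=18, N=32 → choose G (13).
From G: Z=16, N=19, A=29 → choose Z (16).
From Z: A=17, N=35 → choose A (17).
From A: N=28 → choose N (28).
NN route D → M → G → Z → A → N → D costs 122.
Optimal: D → M → A → Z → G → N → D costs 116 (by enumerating all 60 distinct tours).
Excess = 122 − 116 = 6.

Excess over optimum: 6 m.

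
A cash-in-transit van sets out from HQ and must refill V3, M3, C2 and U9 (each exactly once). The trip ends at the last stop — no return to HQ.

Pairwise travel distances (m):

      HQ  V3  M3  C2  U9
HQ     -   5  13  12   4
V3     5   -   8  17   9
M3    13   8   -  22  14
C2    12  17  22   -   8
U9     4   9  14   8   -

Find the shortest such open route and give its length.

There are 4! = 24 possible orderings.
HQ → V3 → M3 → C2 → U9: 5+8+22+8 = 43
HQ → V3 → M3 → U9 → C2: 5+8+14+8 = 35
HQ → V3 → C2 → M3 → U9: 5+17+22+14 = 58
HQ → V3 → C2 → U9 → M3: 5+17+8+14 = 44
HQ → V3 → U9 → M3 → C2: 5+9+14+22 = 50
HQ → V3 → U9 → C2 → M3: 5+9+8+22 = 44
HQ → M3 → V3 → C2 → U9: 13+8+17+8 = 46
HQ → M3 → V3 → U9 → C2: 13+8+9+8 = 38
HQ → M3 → C2 → V3 → U9: 13+22+17+9 = 61
HQ → M3 → C2 → U9 → V3: 13+22+8+9 = 52
HQ → M3 → U9 → V3 → C2: 13+14+9+17 = 53
HQ → M3 → U9 → C2 → V3: 13+14+8+17 = 52
HQ → C2 → V3 → M3 → U9: 12+17+8+14 = 51
HQ → C2 → V3 → U9 → M3: 12+17+9+14 = 52
… (10 more)
The minimum is 35.
One shortest path: HQ → V3 → M3 → U9 → C2.

Shortest open route: 35 m.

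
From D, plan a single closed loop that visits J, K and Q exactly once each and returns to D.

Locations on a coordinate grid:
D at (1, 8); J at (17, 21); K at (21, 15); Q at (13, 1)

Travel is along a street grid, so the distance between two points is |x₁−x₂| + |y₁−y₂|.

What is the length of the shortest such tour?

With 3 stops there are 3!/2 = 3 distinct round trips (a route and its reverse cost the same).
D→J→K→Q→D: 29+10+22+19 = 80
D→J→Q→K→D: 29+24+22+27 = 102
D→K→J→Q→D: 27+10+24+19 = 80
The minimum is 80.
One optimal route: D → J → K → Q → D (or its reverse).

Minimum total distance: 80.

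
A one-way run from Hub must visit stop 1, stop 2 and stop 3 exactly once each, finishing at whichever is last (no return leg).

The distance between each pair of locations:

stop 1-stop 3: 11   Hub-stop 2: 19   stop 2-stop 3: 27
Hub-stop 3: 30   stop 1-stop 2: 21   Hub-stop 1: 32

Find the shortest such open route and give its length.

Shortest open route: 51.

There are 3! = 6 possible orderings.
Hub→stop 1→stop 2→stop 3: 32+21+27 = 80
Hub→stop 1→stop 3→stop 2: 32+11+27 = 70
Hub→stop 2→stop 1→stop 3: 19+21+11 = 51
Hub→stop 2→stop 3→stop 1: 19+27+11 = 57
Hub→stop 3→stop 1→stop 2: 30+11+21 = 62
Hub→stop 3→stop 2→stop 1: 30+27+21 = 78
The minimum is 51.
One shortest path: Hub → stop 2 → stop 1 → stop 3.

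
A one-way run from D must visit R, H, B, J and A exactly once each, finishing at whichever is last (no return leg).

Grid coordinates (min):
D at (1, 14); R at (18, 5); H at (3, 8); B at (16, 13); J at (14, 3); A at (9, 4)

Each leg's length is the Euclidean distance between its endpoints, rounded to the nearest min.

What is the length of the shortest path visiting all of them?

Minimum one-way distance = 30 min.

There are 5! = 120 possible orderings.
D→R→H→B→J→A: 19+15+14+10+5 = 63
D→R→H→B→A→J: 19+15+14+11+5 = 64
D→R→H→J→B→A: 19+15+12+10+11 = 67
D→R→H→J→A→B: 19+15+12+5+11 = 62
D→R→H→A→B→J: 19+15+7+11+10 = 62
D→R→H→A→J→B: 19+15+7+5+10 = 56
D→R→B→H→J→A: 19+8+14+12+5 = 58
D→R→B→H→A→J: 19+8+14+7+5 = 53
D→R→B→J→H→A: 19+8+10+12+7 = 56
D→R→B→J→A→H: 19+8+10+5+7 = 49
D→R→B→A→H→J: 19+8+11+7+12 = 57
D→R→B→A→J→H: 19+8+11+5+12 = 55
D→R→J→H→B→A: 19+4+12+14+11 = 60
D→R→J→H→A→B: 19+4+12+7+11 = 53
… (106 more)
D→H→A→J→R→B: 6+7+5+4+8 = 30  ← best
The minimum is 30.
One shortest path: D → H → A → J → R → B.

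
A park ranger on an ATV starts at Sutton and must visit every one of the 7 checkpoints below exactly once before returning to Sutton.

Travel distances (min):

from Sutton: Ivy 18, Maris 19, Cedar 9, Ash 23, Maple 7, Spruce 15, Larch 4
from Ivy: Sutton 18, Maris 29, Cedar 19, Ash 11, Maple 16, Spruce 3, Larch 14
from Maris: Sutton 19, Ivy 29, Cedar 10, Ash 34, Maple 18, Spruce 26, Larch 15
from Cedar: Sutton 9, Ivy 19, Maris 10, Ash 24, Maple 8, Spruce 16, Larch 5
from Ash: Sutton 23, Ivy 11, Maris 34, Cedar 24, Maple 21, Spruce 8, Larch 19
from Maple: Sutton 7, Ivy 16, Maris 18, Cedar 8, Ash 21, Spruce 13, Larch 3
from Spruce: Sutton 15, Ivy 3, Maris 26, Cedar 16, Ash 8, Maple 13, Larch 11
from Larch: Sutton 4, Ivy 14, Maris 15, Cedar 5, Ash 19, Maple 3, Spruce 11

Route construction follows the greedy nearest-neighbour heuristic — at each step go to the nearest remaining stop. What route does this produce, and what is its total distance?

At Sutton the remaining stops are Larch 4, Maple 7, Cedar 9, Spruce 15, Ivy 18, Maris 19, Ash 23; go to Larch.
At Larch the remaining stops are Maple 3, Cedar 5, Spruce 11, Ivy 14, Maris 15, Ash 19; go to Maple.
At Maple the remaining stops are Cedar 8, Spruce 13, Ivy 16, Maris 18, Ash 21; go to Cedar.
At Cedar the remaining stops are Maris 10, Spruce 16, Ivy 19, Ash 24; go to Maris.
At Maris the remaining stops are Spruce 26, Ivy 29, Ash 34; go to Spruce.
At Spruce the remaining stops are Ivy 3, Ash 8; go to Ivy.
At Ivy the remaining stops are Ash 11; go to Ash.
Return Ash→Sutton: 23.
Total = 4 + 3 + 8 + 10 + 26 + 3 + 11 + 23 = 88.

Total distance 88 min via the nearest-neighbour route Sutton → Larch → Maple → Cedar → Maris → Spruce → Ivy → Ash → Sutton.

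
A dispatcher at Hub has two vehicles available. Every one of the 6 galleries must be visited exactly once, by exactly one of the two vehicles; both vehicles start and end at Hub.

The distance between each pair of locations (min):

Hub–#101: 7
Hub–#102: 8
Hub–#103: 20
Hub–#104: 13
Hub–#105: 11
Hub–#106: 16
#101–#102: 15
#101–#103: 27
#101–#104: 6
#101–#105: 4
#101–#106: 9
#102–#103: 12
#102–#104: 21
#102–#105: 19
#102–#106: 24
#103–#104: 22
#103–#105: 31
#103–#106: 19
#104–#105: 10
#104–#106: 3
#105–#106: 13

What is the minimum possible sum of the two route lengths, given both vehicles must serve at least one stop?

Check every non-empty split of the stops between the two vehicles; for each half take its own optimal tour:
  {#101} + {#102, #103, #104, #105, #106}: 14 + 63 = 77
  {#102} + {#101, #103, #104, #105, #106}: 16 + 63 = 79
  {#101, #102} + {#103, #104, #105, #106}: 30 + 63 = 93
  {#103} + {#101, #102, #104, #105, #106}: 40 + 56 = 96
  {#101, #103} + {#102, #104, #105, #106}: 54 + 56 = 110
  {#102, #103} + {#101, #104, #105, #106}: 40 + 40 = 80
  … (31 splits in total)
Best: vehicle 1 Hub → #101 → Hub = 14; vehicle 2 Hub → #102 → #103 → #106 → #104 → #105 → Hub = 63; combined 77.

Minimum combined distance: 77 min.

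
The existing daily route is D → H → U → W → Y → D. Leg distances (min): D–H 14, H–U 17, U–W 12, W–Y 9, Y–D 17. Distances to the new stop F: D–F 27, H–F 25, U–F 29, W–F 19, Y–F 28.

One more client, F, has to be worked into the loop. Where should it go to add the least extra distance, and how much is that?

+36 min — insert F between U and W.

Insertion cost between consecutive stops i–j is d(i,F) + d(F,j) − d(i,j):
  between D and H: 27 + 25 − 14 = 38
  between H and U: 25 + 29 − 17 = 37
  between U and W: 29 + 19 − 12 = 36
  between W and Y: 19 + 28 − 9 = 38
  between Y and D: 28 + 27 − 17 = 38
Cheapest insertion is between U and W, adding 36.
New total = 69 + 36 = 105.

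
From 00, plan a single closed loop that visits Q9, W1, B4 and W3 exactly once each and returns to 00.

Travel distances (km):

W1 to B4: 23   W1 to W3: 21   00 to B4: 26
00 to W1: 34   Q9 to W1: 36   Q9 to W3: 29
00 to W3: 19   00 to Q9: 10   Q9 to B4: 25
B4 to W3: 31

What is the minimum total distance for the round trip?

With 4 stops there are 4!/2 = 12 distinct round trips (a route and its reverse cost the same).
00-Q9-W1-B4-W3-00: 10+36+23+31+19 = 119
00-Q9-W1-W3-B4-00: 10+36+21+31+26 = 124
00-Q9-B4-W1-W3-00: 10+25+23+21+19 = 98
00-Q9-B4-W3-W1-00: 10+25+31+21+34 = 121
00-Q9-W3-W1-B4-00: 10+29+21+23+26 = 109
00-Q9-W3-B4-W1-00: 10+29+31+23+34 = 127
00-W1-Q9-B4-W3-00: 34+36+25+31+19 = 145
00-W1-Q9-W3-B4-00: 34+36+29+31+26 = 156
00-W1-B4-Q9-W3-00: 34+23+25+29+19 = 130
00-W1-W3-Q9-B4-00: 34+21+29+25+26 = 135
00-B4-Q9-W1-W3-00: 26+25+36+21+19 = 127
00-B4-W1-Q9-W3-00: 26+23+36+29+19 = 133
The minimum is 98.
One optimal route: 00 → Q9 → B4 → W1 → W3 → 00 (or its reverse).

Minimum total distance: 98 km.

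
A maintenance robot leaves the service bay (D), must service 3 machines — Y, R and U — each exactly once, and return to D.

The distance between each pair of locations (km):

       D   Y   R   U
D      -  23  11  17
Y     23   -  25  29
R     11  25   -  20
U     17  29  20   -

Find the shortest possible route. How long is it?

82 km — the shortest possible round trip.

There are 3 distinct closed tours to check (reversals are equivalent).
D-Y-R-U-D: 23+25+20+17 = 85
D-Y-U-R-D: 23+29+20+11 = 83
D-R-Y-U-D: 11+25+29+17 = 82
The minimum is 82.
One optimal route: D → R → Y → U → D (or its reverse).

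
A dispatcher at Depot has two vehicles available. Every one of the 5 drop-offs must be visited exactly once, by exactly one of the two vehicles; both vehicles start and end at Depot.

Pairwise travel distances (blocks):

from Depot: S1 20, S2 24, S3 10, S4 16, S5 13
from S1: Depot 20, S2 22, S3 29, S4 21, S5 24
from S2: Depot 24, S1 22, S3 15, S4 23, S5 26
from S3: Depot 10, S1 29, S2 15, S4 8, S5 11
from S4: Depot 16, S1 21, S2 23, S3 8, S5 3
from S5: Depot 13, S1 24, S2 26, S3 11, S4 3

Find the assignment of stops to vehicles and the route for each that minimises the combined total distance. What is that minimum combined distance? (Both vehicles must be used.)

Minimum combined distance: 99 blocks.

Try each way of splitting the stops between the two vehicles (each non-empty) and, for each split, find the best tour for each vehicle:
  {S1} + {S2, S3, S4, S5}: 40 + 63 = 103
  {S2} + {S1, S3, S4, S5}: 48 + 65 = 113
  {S1, S2} + {S3, S4, S5}: 66 + 34 = 100
  {S3} + {S1, S2, S4, S5}: 20 + 81 = 101
  {S1, S3} + {S2, S4, S5}: 59 + 63 = 122
  {S2, S3} + {S1, S4, S5}: 49 + 57 = 106
  … (15 splits in total)
  {S1, S2, S3} + {S4, S5}: 67 + 32 = 99  ← best
Best: vehicle 1 Depot → S1 → S2 → S3 → Depot = 67; vehicle 2 Depot → S4 → S5 → Depot = 32; combined 99.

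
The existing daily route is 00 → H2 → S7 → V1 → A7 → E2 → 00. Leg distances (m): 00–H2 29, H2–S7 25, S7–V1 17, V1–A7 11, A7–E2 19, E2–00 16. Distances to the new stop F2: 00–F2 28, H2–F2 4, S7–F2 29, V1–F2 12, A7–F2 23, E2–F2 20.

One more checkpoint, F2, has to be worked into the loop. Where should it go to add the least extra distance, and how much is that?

Minimum extra distance: 3 m, inserting F2 between 00 and H2.

Insertion cost between consecutive stops i–j is d(i,F2) + d(F2,j) − d(i,j):
  between 00 and H2: 28 + 4 − 29 = 3
  between H2 and S7: 4 + 29 − 25 = 8
  between S7 and V1: 29 + 12 − 17 = 24
  between V1 and A7: 12 + 23 − 11 = 24
  between A7 and E2: 23 + 20 − 19 = 24
  between E2 and 00: 20 + 28 − 16 = 32
Cheapest insertion is between 00 and H2, adding 3.
New total = 117 + 3 = 120.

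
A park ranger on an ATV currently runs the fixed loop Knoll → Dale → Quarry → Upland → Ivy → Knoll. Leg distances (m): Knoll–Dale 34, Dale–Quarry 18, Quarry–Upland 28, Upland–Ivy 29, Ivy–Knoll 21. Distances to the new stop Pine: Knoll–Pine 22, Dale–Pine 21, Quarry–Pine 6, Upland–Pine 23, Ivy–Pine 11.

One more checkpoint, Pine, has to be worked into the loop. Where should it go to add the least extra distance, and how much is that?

Insertion cost between consecutive stops i–j is d(i,Pine) + d(Pine,j) − d(i,j):
  between Knoll and Dale: 22 + 21 − 34 = 9
  between Dale and Quarry: 21 + 6 − 18 = 9
  between Quarry and Upland: 6 + 23 − 28 = 1
  between Upland and Ivy: 23 + 11 − 29 = 5
  between Ivy and Knoll: 11 + 22 − 21 = 12
Cheapest insertion is between Quarry and Upland, adding 1.
New total = 130 + 1 = 131.

Minimum extra distance: 1 m, inserting Pine between Quarry and Upland.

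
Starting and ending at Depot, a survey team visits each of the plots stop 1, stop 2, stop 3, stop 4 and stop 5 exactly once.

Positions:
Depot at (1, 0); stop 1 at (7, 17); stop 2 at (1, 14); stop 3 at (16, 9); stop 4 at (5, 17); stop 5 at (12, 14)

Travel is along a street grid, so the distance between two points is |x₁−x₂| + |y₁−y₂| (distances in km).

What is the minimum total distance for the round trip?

Shortest round trip = 64 km.

With 5 stops there are 5!/2 = 60 distinct round trips (a route and its reverse cost the same).
Depot - stop 1 - stop 2 - stop 3 - stop 4 - stop 5 - Depot: 23+9+20+19+10+25 = 106
Depot - stop 1 - stop 2 - stop 3 - stop 5 - stop 4 - Depot: 23+9+20+9+10+21 = 92
Depot - stop 1 - stop 2 - stop 4 - stop 3 - stop 5 - Depot: 23+9+7+19+9+25 = 92
Depot - stop 1 - stop 2 - stop 4 - stop 5 - stop 3 - Depot: 23+9+7+10+9+24 = 82
Depot - stop 1 - stop 2 - stop 5 - stop 3 - stop 4 - Depot: 23+9+11+9+19+21 = 92
Depot - stop 1 - stop 2 - stop 5 - stop 4 - stop 3 - Depot: 23+9+11+10+19+24 = 96
Depot - stop 1 - stop 3 - stop 2 - stop 4 - stop 5 - Depot: 23+17+20+7+10+25 = 102
Depot - stop 1 - stop 3 - stop 2 - stop 5 - stop 4 - Depot: 23+17+20+11+10+21 = 102
Depot - stop 1 - stop 3 - stop 4 - stop 2 - stop 5 - Depot: 23+17+19+7+11+25 = 102
Depot - stop 1 - stop 3 - stop 4 - stop 5 - stop 2 - Depot: 23+17+19+10+11+14 = 94
Depot - stop 1 - stop 3 - stop 5 - stop 2 - stop 4 - Depot: 23+17+9+11+7+21 = 88
Depot - stop 1 - stop 3 - stop 5 - stop 4 - stop 2 - Depot: 23+17+9+10+7+14 = 80
Depot - stop 1 - stop 4 - stop 2 - stop 3 - stop 5 - Depot: 23+2+7+20+9+25 = 86
Depot - stop 1 - stop 4 - stop 2 - stop 5 - stop 3 - Depot: 23+2+7+11+9+24 = 76
… (46 more)
Depot - stop 2 - stop 4 - stop 1 - stop 5 - stop 3 - Depot: 14+7+2+8+9+24 = 64  ← best
The minimum is 64.
One optimal route: Depot → stop 2 → stop 4 → stop 1 → stop 5 → stop 3 → Depot (or its reverse).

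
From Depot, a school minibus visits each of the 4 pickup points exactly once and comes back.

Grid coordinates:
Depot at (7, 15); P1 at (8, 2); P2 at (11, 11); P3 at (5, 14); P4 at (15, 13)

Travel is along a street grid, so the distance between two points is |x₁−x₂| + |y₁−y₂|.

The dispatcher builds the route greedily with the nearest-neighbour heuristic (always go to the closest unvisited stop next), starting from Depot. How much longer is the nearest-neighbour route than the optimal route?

From Depot: P3=3, P2=8, P4=10, P1=14 → choose P3 (3).
From P3: P2=9, P4=11, P1=15 → choose P2 (9).
From P2: P4=6, P1=12 → choose P4 (6).
From P4: P1=18 → choose P1 (18).
NN route Depot → P3 → P2 → P4 → P1 → Depot costs 50.
Optimal: Depot → P1 → P2 → P4 → P3 → Depot costs 46 (by enumerating all 12 distinct tours).
Excess = 50 − 46 = 4.

Excess over optimum: 4.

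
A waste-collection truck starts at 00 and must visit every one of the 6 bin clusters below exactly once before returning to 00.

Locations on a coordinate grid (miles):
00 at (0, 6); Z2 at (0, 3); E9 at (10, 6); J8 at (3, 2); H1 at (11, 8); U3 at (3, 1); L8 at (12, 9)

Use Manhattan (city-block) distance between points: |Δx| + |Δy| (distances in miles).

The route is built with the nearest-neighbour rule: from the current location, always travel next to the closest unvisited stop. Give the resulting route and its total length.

Total distance 40 miles via the nearest-neighbour route 00 → Z2 → J8 → U3 → E9 → H1 → L8 → 00.

00 → [Z2:3 / J8:7 / U3:8 / E9:10 / H1:13 / L8:15] → Z2 (3)
Z2 → [J8:4 / U3:5 / E9:13 / H1:16 / L8:18] → J8 (4)
J8 → [U3:1 / E9:11 / H1:14 / L8:16] → U3 (1)
U3 → [E9:12 / H1:15 / L8:17] → E9 (12)
E9 → [H1:3 / L8:5] → H1 (3)
H1 → [L8:2] → L8 (2)
Return L8→00: 15.
Total = 3 + 4 + 1 + 12 + 3 + 2 + 15 = 40.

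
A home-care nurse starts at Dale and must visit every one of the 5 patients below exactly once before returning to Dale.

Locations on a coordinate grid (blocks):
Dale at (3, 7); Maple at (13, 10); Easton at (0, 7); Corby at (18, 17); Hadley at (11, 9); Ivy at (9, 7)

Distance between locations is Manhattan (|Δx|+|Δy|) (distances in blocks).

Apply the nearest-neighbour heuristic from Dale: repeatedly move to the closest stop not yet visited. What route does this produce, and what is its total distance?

Dale → [Easton:3 / Ivy:6 / Hadley:10 / Maple:13 / Corby:25] → Easton (3)
Easton → [Ivy:9 / Hadley:13 / Maple:16 / Corby:28] → Ivy (9)
Ivy → [Hadley:4 / Maple:7 / Corby:19] → Hadley (4)
Hadley → [Maple:3 / Corby:15] → Maple (3)
Maple → [Corby:12] → Corby (12)
Return Corby→Dale: 25.
Total = 3 + 9 + 4 + 3 + 12 + 25 = 56.

Nearest-neighbour total = 56 blocks; route Dale → Easton → Ivy → Hadley → Maple → Corby → Dale.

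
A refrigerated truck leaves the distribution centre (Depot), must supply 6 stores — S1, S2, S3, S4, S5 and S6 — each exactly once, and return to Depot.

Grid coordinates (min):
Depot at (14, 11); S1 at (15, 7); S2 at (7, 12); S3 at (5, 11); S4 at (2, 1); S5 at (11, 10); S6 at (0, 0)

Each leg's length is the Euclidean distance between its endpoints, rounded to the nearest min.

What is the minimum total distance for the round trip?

Depot-S1-S2-S3-S4-S5-S6-Depot: 4+9+2+10+13+15+18 = 71
Depot-S1-S2-S3-S4-S6-S5-Depot: 4+9+2+10+2+15+3 = 45
Depot-S1-S2-S3-S5-S4-S6-Depot: 4+9+2+6+13+2+18 = 54
Depot-S1-S2-S3-S5-S6-S4-Depot: 4+9+2+6+15+2+16 = 54
Depot-S1-S2-S3-S6-S4-S5-Depot: 4+9+2+12+2+13+3 = 45
Depot-S1-S2-S3-S6-S5-S4-Depot: 4+9+2+12+15+13+16 = 71
Depot-S1-S2-S4-S3-S5-S6-Depot: 4+9+12+10+6+15+18 = 74
Depot-S1-S2-S4-S3-S6-S5-Depot: 4+9+12+10+12+15+3 = 65
… (352 more)
Depot-S1-S4-S6-S3-S2-S5-Depot: 4+14+2+12+2+4+3 = 41  ← best
The minimum is 41.
One optimal route: Depot → S1 → S4 → S6 → S3 → S2 → S5 → Depot (or its reverse).

41 min — the shortest possible round trip.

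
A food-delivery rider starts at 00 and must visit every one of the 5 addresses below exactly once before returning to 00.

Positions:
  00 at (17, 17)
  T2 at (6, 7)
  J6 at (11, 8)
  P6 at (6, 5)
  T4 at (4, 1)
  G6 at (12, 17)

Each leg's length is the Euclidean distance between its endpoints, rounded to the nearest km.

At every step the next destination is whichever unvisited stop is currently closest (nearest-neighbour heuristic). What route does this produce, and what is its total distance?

00 → [G6:5 / J6:11 / T2:15 / P6:16 / T4:21] → G6 (5)
G6 → [J6:9 / T2:12 / P6:13 / T4:18] → J6 (9)
J6 → [T2:5 / P6:6 / T4:10] → T2 (5)
T2 → [P6:2 / T4:6] → P6 (2)
P6 → [T4:4] → T4 (4)
Return T4→00: 21.
Total = 5 + 9 + 5 + 2 + 4 + 21 = 46.

Total distance 46 km via the nearest-neighbour route 00 → G6 → J6 → T2 → P6 → T4 → 00.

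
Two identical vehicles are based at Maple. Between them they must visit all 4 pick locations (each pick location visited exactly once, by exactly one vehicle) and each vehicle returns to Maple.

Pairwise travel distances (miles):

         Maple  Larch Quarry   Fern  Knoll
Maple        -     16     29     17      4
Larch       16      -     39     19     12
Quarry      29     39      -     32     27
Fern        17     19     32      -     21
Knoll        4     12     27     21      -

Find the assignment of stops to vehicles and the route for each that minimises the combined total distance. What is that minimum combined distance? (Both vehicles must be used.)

Check every non-empty split of the stops between the two vehicles; for each half take its own optimal tour:
  {Larch} + {Quarry, Fern, Knoll}: 32 + 80 = 112
  {Quarry} + {Larch, Fern, Knoll}: 58 + 52 = 110
  {Larch, Quarry} + {Fern, Knoll}: 84 + 42 = 126
  {Fern} + {Larch, Quarry, Knoll}: 34 + 84 = 118
  {Larch, Fern} + {Quarry, Knoll}: 52 + 60 = 112
  {Quarry, Fern} + {Larch, Knoll}: 78 + 32 = 110
  … (7 splits in total)
  {Larch, Quarry, Fern} + {Knoll}: 96 + 8 = 104  ← best
Best: vehicle 1 Maple → Larch → Fern → Quarry → Maple = 96; vehicle 2 Maple → Knoll → Maple = 8; combined 104.

104 miles — the smallest possible combined total.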